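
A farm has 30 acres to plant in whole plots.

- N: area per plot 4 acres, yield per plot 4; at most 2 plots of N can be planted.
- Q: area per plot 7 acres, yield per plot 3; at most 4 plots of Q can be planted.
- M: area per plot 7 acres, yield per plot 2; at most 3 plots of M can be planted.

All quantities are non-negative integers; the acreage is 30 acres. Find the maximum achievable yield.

17

2×N, 2×Q, and 1×M: area 29 ≤ 30, yield 2·4 + 2·3 + 1·2 = 16.
2×N and 3×Q: area 29 ≤ 30, yield 2·4 + 3·3 = 17.
Best is 17.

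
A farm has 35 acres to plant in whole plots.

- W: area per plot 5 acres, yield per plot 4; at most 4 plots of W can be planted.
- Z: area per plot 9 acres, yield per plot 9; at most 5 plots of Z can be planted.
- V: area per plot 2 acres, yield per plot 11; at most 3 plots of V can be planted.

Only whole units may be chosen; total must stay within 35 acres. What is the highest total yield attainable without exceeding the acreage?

This is a bounded integer knapsack.
3×Z and 3×V: area 33 ≤ 35, yield 3·9 + 3·11 = 60.
2×W, 2×Z, and 3×V: area 34 ≤ 35, yield 2·4 + 2·9 + 3·11 = 59.
Best is 60.

60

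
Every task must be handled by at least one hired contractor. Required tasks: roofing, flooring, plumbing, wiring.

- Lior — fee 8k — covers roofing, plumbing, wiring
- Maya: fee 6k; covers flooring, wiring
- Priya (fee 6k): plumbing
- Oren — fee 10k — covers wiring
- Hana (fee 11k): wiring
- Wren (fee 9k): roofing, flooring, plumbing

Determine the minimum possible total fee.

Choose Lior and Maya: together they cover roofing, flooring, plumbing, wiring — every task.
Total fee: 8 + 6 = 14.
No cover costs less than 14.

14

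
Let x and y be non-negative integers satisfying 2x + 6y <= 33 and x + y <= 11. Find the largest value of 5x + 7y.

59

Relaxing integrality, the LP optimum is 60.50 at (x,y) = (8.25, 2.75), which is not an integer point.
(x,y)=(9,2): 2·9+6·2=30≤33, 1·9+1·2=11≤11, objective 59.
(x,y)=(10,1): 2·10+6·1=26≤33, 1·10+1·1=11≤11, objective 57.
(x,y)=(7,3): 2·7+6·3=32≤33, 1·7+1·3=10≤11, objective 56.
(x,y)=(8,2): 2·8+6·2=28≤33, 1·8+1·2=10≤11, objective 54.
The best lattice point is (9,2), giving 59.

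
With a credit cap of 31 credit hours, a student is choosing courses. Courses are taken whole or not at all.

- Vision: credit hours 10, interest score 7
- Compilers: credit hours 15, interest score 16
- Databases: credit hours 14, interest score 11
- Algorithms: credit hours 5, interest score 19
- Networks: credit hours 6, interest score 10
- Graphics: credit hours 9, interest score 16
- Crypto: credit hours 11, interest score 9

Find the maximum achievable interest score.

54

This is a 0-1 knapsack instance.
Vision + Algorithms + Networks + Graphics: credit hours 10 + 5 + 6 + 9 = 30 ≤ 31, interest score 7 + 19 + 10 + 16 = 52.
Algorithms + Networks + Graphics + Crypto: credit hours 5 + 6 + 9 + 11 = 31 ≤ 31, interest score 19 + 10 + 16 + 9 = 54.
Best is Algorithms, Networks, Graphics, and Crypto with total interest score 54.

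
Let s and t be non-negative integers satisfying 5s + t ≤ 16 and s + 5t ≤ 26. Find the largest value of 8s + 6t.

40

(s,t)=(2,4): 5·2+1·4=14≤16, 1·2+5·4=22≤26, objective 40.
(s,t)=(1,5): 5·1+1·5=10≤16, 1·1+5·5=26≤26, objective 38.
(s,t)=(2,3): 5·2+1·3=13≤16, 1·2+5·3=17≤26, objective 34.
Maximum is 40 at (s,t)=(2,4).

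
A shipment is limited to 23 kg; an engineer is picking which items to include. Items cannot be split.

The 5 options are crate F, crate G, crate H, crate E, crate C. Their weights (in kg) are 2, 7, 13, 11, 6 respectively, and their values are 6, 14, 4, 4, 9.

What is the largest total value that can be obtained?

29

crate F + crate G + crate C: weight 2 + 7 + 6 = 15 ≤ 23, value 6 + 14 + 9 = 29.
crate F + crate G + crate E: weight 2 + 7 + 11 = 20 ≤ 23, value 6 + 14 + 4 = 24.
Best is crate F, crate G, and crate C with total value 29.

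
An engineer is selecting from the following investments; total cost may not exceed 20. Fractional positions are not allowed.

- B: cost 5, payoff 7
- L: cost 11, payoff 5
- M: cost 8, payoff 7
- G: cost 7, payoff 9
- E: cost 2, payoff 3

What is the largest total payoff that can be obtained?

23

This is a 0-1 knapsack instance.
B + G + E: cost 5 + 7 + 2 = 14 ≤ 20, payoff 7 + 9 + 3 = 19.
B + M + G: cost 5 + 8 + 7 = 20 ≤ 20, payoff 7 + 7 + 9 = 23.
Best is B, M, and G with total payoff 23.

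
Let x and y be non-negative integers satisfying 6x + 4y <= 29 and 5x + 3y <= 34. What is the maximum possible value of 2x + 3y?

21

(x,y)=(0,7): 6·0+4·7=28≤29, 5·0+3·7=21≤34, objective 21.
(x,y)=(0,6): 6·0+4·6=24≤29, 5·0+3·6=18≤34, objective 18.
No feasible integer point exceeds 21.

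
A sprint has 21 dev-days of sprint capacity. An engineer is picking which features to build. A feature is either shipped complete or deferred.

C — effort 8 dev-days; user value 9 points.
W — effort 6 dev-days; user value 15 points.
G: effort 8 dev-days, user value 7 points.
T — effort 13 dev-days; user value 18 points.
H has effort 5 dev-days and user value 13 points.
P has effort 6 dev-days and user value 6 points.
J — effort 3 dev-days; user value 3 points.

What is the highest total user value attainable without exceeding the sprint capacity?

This is an integer program with binary decision variables.
Take C, W, and H: effort 8 + 6 + 5 = 19 ≤ 21, user value 9 + 15 + 13 = 37.
No feasible combination exceeds this.

37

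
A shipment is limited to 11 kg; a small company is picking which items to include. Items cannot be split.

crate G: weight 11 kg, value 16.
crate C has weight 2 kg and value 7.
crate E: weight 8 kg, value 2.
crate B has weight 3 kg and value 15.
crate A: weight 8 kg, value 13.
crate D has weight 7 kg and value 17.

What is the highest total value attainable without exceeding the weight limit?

32

This is a 0-1 knapsack instance.
crate B + crate D: weight 3 + 7 = 10 ≤ 11, value 15 + 17 = 32.
crate B + crate A: weight 3 + 8 = 11 ≤ 11, value 15 + 13 = 28.
Best is crate B and crate D with total value 32.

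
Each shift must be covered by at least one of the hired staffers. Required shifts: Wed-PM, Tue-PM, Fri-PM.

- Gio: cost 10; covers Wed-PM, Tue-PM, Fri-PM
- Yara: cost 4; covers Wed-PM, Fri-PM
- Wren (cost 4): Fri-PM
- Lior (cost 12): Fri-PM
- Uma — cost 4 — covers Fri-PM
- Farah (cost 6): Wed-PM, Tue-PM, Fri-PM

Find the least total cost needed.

Farah alone covers Wed-PM, Tue-PM, Fri-PM — every shift.
Total cost: 6.

6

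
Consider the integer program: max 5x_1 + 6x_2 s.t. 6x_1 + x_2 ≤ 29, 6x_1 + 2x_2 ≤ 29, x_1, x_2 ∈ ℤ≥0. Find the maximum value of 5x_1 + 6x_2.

84

(x_1,x_2)=(0,14): 6·0+1·14=14≤29, 6·0+2·14=28≤29, objective 84.
(x_1,x_2)=(0,13): 6·0+1·13=13≤29, 6·0+2·13=26≤29, objective 78.
The best lattice point is (0,14), giving 84.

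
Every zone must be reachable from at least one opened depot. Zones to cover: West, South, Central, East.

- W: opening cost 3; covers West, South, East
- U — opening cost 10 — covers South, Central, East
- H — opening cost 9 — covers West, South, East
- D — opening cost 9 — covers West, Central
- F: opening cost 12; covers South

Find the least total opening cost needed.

Choose W and D: together they cover West, South, Central, East — every zone.
Total opening cost: 3 + 9 = 12.
No cover costs less than 12.

12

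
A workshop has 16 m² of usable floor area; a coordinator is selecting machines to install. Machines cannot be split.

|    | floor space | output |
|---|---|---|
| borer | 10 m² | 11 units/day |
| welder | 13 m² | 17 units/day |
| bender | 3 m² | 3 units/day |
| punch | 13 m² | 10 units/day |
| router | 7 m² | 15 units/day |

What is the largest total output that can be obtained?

20

Allowing fractional choices, the relaxed optimum would be about 26.8, but machines are indivisible.
welder: floor space 13 ≤ 16, output 17.
welder + bender: floor space 13 + 3 = 16 ≤ 16, output 17 + 3 = 20.
bender + router: floor space 3 + 7 = 10 ≤ 16, output 3 + 15 = 18.
Best is welder and bender with total output 20.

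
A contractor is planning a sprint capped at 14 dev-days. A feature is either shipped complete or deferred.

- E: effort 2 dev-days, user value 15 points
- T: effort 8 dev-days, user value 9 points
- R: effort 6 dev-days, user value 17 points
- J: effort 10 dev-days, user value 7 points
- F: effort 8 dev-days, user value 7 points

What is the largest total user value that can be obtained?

This is an integer program with binary decision variables.
Allowing fractional choices, the relaxed optimum would be about 38.8, but features are indivisible.
T + R: effort 8 + 6 = 14 ≤ 14, user value 9 + 17 = 26.
E + R: effort 2 + 6 = 8 ≤ 14, user value 15 + 17 = 32.
E + T: effort 2 + 8 = 10 ≤ 14, user value 15 + 9 = 24.
Best is E and R with total user value 32.

32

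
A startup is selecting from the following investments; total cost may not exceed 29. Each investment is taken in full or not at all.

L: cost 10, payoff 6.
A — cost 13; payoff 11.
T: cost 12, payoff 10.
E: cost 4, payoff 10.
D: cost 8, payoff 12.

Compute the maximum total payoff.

33

T + E + D: cost 12 + 4 + 8 = 24 ≤ 29, payoff 10 + 10 + 12 = 32.
A + E + D: cost 13 + 4 + 8 = 25 ≤ 29, payoff 11 + 10 + 12 = 33.
Best is A, E, and D with total payoff 33.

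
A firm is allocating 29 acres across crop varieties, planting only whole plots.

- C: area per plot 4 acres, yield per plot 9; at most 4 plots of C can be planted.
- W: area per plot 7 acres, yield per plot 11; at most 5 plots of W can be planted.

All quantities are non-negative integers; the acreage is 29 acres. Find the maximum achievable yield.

51

This is a bounded integer knapsack.
2×C and 3×W: area 29 ≤ 29, yield 2·9 + 3·11 = 51.
3×C and 2×W: area 26 ≤ 29, yield 3·9 + 2·11 = 49.
Best is 51.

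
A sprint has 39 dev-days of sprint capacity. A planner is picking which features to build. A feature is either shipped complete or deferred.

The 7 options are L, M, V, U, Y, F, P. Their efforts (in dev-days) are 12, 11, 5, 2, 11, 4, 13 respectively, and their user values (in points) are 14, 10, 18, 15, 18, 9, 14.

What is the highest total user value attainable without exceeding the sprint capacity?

This is an integer program with binary decision variables.
Allowing fractional choices, the relaxed optimum would be about 79.4, but features are indivisible.
L + V + U + Y + F: effort 12 + 5 + 2 + 11 + 4 = 34 ≤ 39, user value 14 + 18 + 15 + 18 + 9 = 74.
M + V + U + Y + F: effort 11 + 5 + 2 + 11 + 4 = 33 ≤ 39, user value 10 + 18 + 15 + 18 + 9 = 70.
V + U + Y + F + P: effort 5 + 2 + 11 + 4 + 13 = 35 ≤ 39, user value 18 + 15 + 18 + 9 + 14 = 74.
The maximum user value is 74; one optimal choice is L, V, U, Y, and F.

74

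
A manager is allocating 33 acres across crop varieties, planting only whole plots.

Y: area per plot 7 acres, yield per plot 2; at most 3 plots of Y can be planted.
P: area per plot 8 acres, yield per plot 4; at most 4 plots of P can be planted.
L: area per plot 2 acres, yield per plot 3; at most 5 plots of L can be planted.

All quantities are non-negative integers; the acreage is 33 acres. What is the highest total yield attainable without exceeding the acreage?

3×P and 4×L: area 32 ≤ 33, yield 3·4 + 4·3 = 24.
1×Y, 2×P, and 5×L: area 33 ≤ 33, yield 1·2 + 2·4 + 5·3 = 25.
Best is 25.

25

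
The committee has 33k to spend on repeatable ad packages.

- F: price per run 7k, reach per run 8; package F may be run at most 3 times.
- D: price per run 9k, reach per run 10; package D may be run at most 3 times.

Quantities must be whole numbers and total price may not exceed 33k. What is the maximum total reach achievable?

F has the best ratio (8/7); taking only F gives at most 3×8 = 24 (stopped by the supply cap of 3).
Mixing does better — 2×F and 2×D: price 32 ≤ 33, reach 2·8 + 2·10 = 36.

36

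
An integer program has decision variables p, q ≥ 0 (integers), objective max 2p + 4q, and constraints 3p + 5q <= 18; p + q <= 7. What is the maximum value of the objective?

14

Relaxing integrality, the LP optimum is 14.40 at (p,q) = (0, 3.6), which is not an integer point.
(p,q)=(1,3): 3·1+5·3=18≤18, 1·1+1·3=4≤7, objective 14.
(p,q)=(0,3): 3·0+5·3=15≤18, 1·0+1·3=3≤7, objective 12.
(p,q)=(2,2): 3·2+5·2=16≤18, 1·2+1·2=4≤7, objective 12.
Maximum is 14 at (p,q)=(1,3).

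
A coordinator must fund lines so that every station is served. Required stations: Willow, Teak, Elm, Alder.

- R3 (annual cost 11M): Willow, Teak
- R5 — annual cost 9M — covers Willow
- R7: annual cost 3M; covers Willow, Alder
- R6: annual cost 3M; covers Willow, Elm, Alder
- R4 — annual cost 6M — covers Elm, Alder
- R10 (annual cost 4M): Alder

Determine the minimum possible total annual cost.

Choose R3 and R6: together they cover Willow, Teak, Elm, Alder — every station.
Total annual cost: 11 + 3 = 14.
No cover costs less than 14.

14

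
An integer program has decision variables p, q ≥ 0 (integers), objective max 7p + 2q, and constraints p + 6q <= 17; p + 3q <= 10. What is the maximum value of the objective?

70

(p,q)=(10,0) is feasible, giving 70.
(p,q)=(9,0) is feasible, giving 63.
No feasible integer point exceeds 70.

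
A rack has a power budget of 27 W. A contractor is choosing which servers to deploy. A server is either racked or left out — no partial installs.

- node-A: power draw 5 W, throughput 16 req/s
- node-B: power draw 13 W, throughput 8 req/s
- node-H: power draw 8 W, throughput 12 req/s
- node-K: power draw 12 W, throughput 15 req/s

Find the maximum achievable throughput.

43

Take node-A, node-H, and node-K: power draw 5 + 8 + 12 = 25 ≤ 27, throughput 16 + 12 + 15 = 43.
No other feasible combination does better.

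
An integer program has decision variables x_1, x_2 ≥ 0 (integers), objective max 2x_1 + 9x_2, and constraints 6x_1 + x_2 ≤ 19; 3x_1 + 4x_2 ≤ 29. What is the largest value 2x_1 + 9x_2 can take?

(x_1,x_2)=(0,7): 6·0+1·7=7≤19, 3·0+4·7=28≤29, objective 63.
(x_1,x_2)=(1,6): 6·1+1·6=12≤19, 3·1+4·6=27≤29, objective 56.
(x_1,x_2)=(0,6): 6·0+1·6=6≤19, 3·0+4·6=24≤29, objective 54.
The best lattice point is (0,7), giving 63.

63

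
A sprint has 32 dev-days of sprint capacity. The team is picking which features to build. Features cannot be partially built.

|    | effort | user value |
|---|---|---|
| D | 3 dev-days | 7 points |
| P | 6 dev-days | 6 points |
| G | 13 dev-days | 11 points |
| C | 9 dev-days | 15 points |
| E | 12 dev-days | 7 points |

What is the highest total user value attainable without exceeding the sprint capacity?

Allowing fractional choices, the relaxed optimum would be about 39.6, but features are indivisible.
D + P + C + E: effort 3 + 6 + 9 + 12 = 30 ≤ 32, user value 7 + 6 + 15 + 7 = 35.
D + G + C: effort 3 + 13 + 9 = 25 ≤ 32, user value 7 + 11 + 15 = 33.
D + P + G + C: effort 3 + 6 + 13 + 9 = 31 ≤ 32, user value 7 + 6 + 11 + 15 = 39.
Best is D, P, G, and C with total user value 39.

39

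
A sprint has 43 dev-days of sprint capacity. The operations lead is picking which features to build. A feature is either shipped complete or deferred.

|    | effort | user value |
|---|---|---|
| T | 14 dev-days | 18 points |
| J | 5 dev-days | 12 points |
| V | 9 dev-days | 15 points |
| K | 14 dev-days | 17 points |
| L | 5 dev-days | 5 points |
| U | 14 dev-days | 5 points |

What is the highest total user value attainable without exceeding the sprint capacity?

This is an integer program with binary decision variables.
Allowing fractional choices, the relaxed optimum would be about 63.0, but features are indivisible.
T + J + V + K: effort 14 + 5 + 9 + 14 = 42 ≤ 43, user value 18 + 12 + 15 + 17 = 62.
T + J + K + L: effort 14 + 5 + 14 + 5 = 38 ≤ 43, user value 18 + 12 + 17 + 5 = 52.
T + V + K + L: effort 14 + 9 + 14 + 5 = 42 ≤ 43, user value 18 + 15 + 17 + 5 = 55.
Best is T, J, V, and K with total user value 62.

62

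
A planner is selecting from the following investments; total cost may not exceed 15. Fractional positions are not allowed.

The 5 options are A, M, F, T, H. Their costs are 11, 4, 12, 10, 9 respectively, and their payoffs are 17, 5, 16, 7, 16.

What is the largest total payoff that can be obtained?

Take A and M: cost 11 + 4 = 15 ≤ 15, payoff 17 + 5 = 22.
No other feasible combination does better.

22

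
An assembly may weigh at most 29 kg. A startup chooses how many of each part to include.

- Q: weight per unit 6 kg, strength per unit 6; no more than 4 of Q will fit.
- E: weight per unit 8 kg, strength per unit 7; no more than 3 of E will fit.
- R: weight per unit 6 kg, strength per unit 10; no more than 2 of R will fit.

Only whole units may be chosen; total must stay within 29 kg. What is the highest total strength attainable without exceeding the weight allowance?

34

2×E and 2×R: weight 28 ≤ 29, strength 2·7 + 2·10 = 34.
1×Q, 1×E, and 2×R: weight 26 ≤ 29, strength 1·6 + 1·7 + 2·10 = 33.
Best is 34.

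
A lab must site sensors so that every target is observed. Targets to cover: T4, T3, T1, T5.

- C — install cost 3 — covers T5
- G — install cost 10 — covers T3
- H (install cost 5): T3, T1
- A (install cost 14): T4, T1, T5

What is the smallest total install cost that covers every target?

The greedy cost-per-new-target heuristic would pick H, C, and A for 22, but a cheaper cover exists.
Choose H and A: together they cover T4, T3, T1, T5 — every target.
Total install cost: 5 + 14 = 19.
No cover costs less than 19.

19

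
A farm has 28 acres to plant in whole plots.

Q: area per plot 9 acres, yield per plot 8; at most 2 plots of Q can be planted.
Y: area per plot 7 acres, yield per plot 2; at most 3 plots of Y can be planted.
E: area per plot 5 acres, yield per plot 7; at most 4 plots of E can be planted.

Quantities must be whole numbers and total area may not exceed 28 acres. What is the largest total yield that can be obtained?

Take 1×Y and 4×E: area 27 ≤ 28, yield 1·2 + 4·7 = 30.
E has the best ratio (7/5) and is taken to its limit of 4; remaining capacity is filled optimally with the others.

30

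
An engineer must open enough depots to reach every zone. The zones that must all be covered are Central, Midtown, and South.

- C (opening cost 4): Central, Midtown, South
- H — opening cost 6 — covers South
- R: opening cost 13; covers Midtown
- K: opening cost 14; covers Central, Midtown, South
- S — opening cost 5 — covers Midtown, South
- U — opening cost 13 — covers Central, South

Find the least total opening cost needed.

4

C alone covers Central, Midtown, South — every zone.
Total opening cost: 4.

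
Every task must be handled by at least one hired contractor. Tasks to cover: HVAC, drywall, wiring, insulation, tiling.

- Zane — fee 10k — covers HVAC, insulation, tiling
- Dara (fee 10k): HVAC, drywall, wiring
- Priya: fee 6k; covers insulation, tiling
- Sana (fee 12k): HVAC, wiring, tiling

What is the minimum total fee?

Choose Dara and Priya: together they cover HVAC, drywall, wiring, insulation, tiling — every task.
Total fee: 10 + 6 = 16.

16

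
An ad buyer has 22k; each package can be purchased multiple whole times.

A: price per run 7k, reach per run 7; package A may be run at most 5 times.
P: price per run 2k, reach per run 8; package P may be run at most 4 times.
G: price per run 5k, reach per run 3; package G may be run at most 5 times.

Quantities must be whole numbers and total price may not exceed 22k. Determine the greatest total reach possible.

P has the best ratio (8/2); taking only P gives at most 4×8 = 32 (stopped by the supply cap of 4).
Mixing does better — 2×A and 4×P: price 22 ≤ 22, reach 2·7 + 4·8 = 46.

46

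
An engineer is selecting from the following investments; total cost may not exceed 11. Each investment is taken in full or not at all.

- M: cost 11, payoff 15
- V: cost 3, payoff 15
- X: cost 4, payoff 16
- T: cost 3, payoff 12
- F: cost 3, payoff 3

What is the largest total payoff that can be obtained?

43

V + X: cost 3 + 4 = 7 ≤ 11, payoff 15 + 16 = 31.
V + X + F: cost 3 + 4 + 3 = 10 ≤ 11, payoff 15 + 16 + 3 = 34.
V + X + T: cost 3 + 4 + 3 = 10 ≤ 11, payoff 15 + 16 + 12 = 43.
Best is V, X, and T with total payoff 43.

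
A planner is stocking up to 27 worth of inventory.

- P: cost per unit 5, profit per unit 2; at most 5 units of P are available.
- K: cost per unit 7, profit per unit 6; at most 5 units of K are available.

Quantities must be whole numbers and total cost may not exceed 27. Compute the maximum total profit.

3×K: cost 21 ≤ 27, profit 3·6 = 18.
1×P and 3×K: cost 26 ≤ 27, profit 1·2 + 3·6 = 20.
Best is 20.

20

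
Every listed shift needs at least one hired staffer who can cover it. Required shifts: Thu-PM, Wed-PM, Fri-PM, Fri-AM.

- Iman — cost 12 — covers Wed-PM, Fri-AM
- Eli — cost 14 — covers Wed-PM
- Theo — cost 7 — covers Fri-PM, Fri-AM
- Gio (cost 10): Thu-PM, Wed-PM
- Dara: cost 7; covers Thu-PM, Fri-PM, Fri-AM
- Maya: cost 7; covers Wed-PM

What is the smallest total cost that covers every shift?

14

Choose Dara and Maya: together they cover Thu-PM, Wed-PM, Fri-PM, Fri-AM — every shift.
Total cost: 7 + 7 = 14.
No cover costs less than 14.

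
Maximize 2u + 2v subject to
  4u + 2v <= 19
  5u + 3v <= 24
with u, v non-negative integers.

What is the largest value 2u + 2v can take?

(u,v)=(0,8): 4·0+2·8=16≤19, 5·0+3·8=24≤24, objective 16.
(u,v)=(0,7): 4·0+2·7=14≤19, 5·0+3·7=21≤24, objective 14.
Maximum is 16 at (u,v)=(0,8).

16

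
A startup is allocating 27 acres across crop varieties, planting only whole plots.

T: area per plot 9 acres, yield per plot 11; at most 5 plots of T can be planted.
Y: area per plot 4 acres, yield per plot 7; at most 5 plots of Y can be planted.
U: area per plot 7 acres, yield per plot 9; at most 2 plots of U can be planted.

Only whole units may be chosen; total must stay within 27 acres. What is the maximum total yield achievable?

Y has the best ratio (7/4); taking only Y gives at most 5×7 = 35 (stopped by the supply cap of 5).
Mixing does better — 5×Y and 1×U: area 27 ≤ 27, yield 5·7 + 1·9 = 44.

44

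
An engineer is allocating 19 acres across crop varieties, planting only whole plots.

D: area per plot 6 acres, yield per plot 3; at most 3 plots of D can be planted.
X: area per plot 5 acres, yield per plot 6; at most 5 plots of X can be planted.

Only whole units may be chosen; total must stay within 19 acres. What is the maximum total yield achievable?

X has the best ratio (6/5); taking only X gives at most 3×6 = 18 (stopped by the area limit).
Optimal: 3×X: area 15 ≤ 19, yield 3·6 = 18.

18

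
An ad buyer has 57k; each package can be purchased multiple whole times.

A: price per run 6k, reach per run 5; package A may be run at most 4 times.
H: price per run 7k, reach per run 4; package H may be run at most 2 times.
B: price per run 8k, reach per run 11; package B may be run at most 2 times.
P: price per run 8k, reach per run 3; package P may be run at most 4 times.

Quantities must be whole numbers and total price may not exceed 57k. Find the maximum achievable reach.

B has the best ratio (11/8); taking only B gives at most 2×11 = 22 (stopped by the supply cap of 2).
Mixing does better — 4×A, 2×H, and 2×B: price 54 ≤ 57, reach 4·5 + 2·4 + 2·11 = 50.

50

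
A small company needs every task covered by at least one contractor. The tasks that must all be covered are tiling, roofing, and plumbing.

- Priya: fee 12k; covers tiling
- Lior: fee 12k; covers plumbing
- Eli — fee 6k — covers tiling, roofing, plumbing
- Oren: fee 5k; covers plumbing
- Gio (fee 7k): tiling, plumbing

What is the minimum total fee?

Eli alone covers tiling, roofing, plumbing — every task.
Total fee: 6.

6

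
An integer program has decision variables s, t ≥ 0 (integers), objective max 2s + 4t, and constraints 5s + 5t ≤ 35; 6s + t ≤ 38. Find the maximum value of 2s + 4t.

(s,t)=(0,7): 5·0+5·7=35≤35, 6·0+1·7=7≤38, objective 28.
(s,t)=(1,6): 5·1+5·6=35≤35, 6·1+1·6=12≤38, objective 26.
No feasible integer point exceeds 28.

28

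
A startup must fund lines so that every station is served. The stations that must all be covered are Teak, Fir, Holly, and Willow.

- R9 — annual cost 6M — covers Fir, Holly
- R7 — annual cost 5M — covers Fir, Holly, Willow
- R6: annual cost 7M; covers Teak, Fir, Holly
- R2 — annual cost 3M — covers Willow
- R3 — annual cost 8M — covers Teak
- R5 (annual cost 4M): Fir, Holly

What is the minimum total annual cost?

This is a weighted set-cover instance.
The greedy cost-per-new-station heuristic would pick R7 and R6 for 12, but a cheaper cover exists.
Choose R6 and R2: together they cover Teak, Fir, Holly, Willow — every station.
Total annual cost: 7 + 3 = 10.
No cover costs less than 10.

10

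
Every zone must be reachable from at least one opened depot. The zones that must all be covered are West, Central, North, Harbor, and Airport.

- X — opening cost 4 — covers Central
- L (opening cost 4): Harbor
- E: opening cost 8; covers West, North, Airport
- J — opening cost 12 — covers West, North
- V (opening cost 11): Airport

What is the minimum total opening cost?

16

This is a weighted set-cover instance.
Choose X, L, and E: together they cover West, Central, North, Harbor, Airport — every zone.
Total opening cost: 4 + 4 + 8 = 16.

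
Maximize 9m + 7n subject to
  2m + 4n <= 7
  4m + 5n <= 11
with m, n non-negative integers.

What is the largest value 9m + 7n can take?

The continuous relaxation peaks at (2.75, 0) with value 24.75; rounding to a feasible lattice point costs some objective.
(m,n)=(2,0): 2·2+4·0=4≤7, 4·2+5·0=8≤11, objective 18.
(m,n)=(1,1): 2·1+4·1=6≤7, 4·1+5·1=9≤11, objective 16.
(m,n)=(1,0): 2·1+4·0=2≤7, 4·1+5·0=4≤11, objective 9.
Maximum is 18 at (m,n)=(2,0).

18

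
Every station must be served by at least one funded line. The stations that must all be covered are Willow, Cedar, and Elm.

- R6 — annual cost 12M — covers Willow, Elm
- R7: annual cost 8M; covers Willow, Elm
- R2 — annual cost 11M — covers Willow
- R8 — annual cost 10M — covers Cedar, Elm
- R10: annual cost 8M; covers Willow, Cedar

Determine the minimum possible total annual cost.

Choose R7 and R10: together they cover Willow, Cedar, Elm — every station.
Total annual cost: 8 + 8 = 16.
No cover costs less than 16.

16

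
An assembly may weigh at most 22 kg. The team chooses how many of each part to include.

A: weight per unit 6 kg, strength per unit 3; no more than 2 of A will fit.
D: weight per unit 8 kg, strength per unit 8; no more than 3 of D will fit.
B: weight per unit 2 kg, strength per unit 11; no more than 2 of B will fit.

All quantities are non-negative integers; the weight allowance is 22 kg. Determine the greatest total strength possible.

Take 2×D and 2×B: weight 20 ≤ 22, strength 2·8 + 2·11 = 38.
B has the best ratio (11/2) and is taken to its limit of 2; remaining capacity is filled optimally with the others.

38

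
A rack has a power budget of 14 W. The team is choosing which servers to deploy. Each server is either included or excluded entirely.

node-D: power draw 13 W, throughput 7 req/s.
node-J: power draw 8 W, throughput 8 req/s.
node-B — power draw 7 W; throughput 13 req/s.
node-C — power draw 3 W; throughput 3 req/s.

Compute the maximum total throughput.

Allowing fractional choices, the relaxed optimum would be about 20.0, but servers are indivisible.
node-B + node-C: power draw 7 + 3 = 10 ≤ 14, throughput 13 + 3 = 16.
node-B: power draw 7 ≤ 14, throughput 13.
Best is node-B and node-C with total throughput 16.

16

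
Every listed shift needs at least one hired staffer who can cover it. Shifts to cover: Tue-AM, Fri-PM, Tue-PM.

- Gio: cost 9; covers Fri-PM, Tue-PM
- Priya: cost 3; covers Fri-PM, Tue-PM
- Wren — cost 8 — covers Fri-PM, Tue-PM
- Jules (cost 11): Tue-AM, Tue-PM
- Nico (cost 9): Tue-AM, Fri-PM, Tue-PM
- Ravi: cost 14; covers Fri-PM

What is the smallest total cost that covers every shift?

9

Nico alone covers Tue-AM, Fri-PM, Tue-PM — every shift.
Total cost: 9.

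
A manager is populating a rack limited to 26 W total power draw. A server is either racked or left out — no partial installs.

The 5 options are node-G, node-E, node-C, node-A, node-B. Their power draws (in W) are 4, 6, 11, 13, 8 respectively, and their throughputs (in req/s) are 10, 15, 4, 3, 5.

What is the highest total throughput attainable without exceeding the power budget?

30

node-G + node-E + node-C: power draw 4 + 6 + 11 = 21 ≤ 26, throughput 10 + 15 + 4 = 29.
node-G + node-E + node-B: power draw 4 + 6 + 8 = 18 ≤ 26, throughput 10 + 15 + 5 = 30.
Best is node-G, node-E, and node-B with total throughput 30.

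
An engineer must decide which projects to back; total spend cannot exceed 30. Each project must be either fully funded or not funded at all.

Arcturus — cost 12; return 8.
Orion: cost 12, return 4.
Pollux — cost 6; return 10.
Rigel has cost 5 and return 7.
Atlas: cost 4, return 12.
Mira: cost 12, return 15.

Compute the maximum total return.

44

Take Pollux, Rigel, Atlas, and Mira: cost 6 + 5 + 4 + 12 = 27 ≤ 30, return 10 + 7 + 12 + 15 = 44.
No other feasible combination does better.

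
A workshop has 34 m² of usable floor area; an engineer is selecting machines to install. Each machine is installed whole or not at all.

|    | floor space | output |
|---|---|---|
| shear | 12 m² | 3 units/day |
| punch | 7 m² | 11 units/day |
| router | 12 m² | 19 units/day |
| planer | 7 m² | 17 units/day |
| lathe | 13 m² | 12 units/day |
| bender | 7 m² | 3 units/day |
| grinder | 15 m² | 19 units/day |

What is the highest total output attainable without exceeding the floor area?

55

Treat it as a binary knapsack problem.
Allowing fractional choices, the relaxed optimum would be about 57.1, but machines are indivisible.
router + planer + grinder: floor space 12 + 7 + 15 = 34 ≤ 34, output 19 + 17 + 19 = 55.
punch + router + grinder: floor space 7 + 12 + 15 = 34 ≤ 34, output 11 + 19 + 19 = 49.
punch + router + planer + bender: floor space 7 + 12 + 7 + 7 = 33 ≤ 34, output 11 + 19 + 17 + 3 = 50.
Best is router, planer, and grinder with total output 55.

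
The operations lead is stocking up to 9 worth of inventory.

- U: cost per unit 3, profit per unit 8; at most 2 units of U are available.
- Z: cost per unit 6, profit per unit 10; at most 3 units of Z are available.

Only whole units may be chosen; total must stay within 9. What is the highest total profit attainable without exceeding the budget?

This is a bounded integer knapsack.
U has the best ratio (8/3); taking only U gives at most 2×8 = 16 (stopped by the supply cap of 2).
Mixing does better — 1×U and 1×Z: cost 9 ≤ 9, profit 1·8 + 1·10 = 18.

18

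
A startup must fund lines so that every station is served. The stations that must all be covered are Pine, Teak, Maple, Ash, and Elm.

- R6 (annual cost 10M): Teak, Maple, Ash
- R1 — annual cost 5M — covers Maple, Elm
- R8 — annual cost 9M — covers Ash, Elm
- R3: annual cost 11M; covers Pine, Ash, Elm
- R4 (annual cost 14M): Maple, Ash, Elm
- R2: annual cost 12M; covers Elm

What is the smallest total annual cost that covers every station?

21

Choose R6 and R3: together they cover Pine, Teak, Maple, Ash, Elm — every station.
Total annual cost: 10 + 11 = 21.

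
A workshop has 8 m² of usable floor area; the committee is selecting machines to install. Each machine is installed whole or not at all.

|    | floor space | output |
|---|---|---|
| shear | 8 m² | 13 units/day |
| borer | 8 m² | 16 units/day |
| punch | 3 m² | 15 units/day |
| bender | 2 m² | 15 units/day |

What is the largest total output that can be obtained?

Treat it as a binary knapsack problem.
borer: floor space 8 ≤ 8, output 16.
punch + bender: floor space 3 + 2 = 5 ≤ 8, output 15 + 15 = 30.
bender: floor space 2 ≤ 8, output 15.
Best is punch and bender with total output 30.

30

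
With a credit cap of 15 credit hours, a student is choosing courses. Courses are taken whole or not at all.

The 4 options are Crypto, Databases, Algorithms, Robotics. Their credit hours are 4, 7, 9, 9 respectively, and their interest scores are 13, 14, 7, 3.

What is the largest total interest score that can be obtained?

27

Allowing fractional choices, the relaxed optimum would be about 30.1, but courses are indivisible.
Crypto + Databases: credit hours 4 + 7 = 11 ≤ 15, interest score 13 + 14 = 27.
Crypto + Algorithms: credit hours 4 + 9 = 13 ≤ 15, interest score 13 + 7 = 20.
Crypto + Robotics: credit hours 4 + 9 = 13 ≤ 15, interest score 13 + 3 = 16.
Best is Crypto and Databases with total interest score 27.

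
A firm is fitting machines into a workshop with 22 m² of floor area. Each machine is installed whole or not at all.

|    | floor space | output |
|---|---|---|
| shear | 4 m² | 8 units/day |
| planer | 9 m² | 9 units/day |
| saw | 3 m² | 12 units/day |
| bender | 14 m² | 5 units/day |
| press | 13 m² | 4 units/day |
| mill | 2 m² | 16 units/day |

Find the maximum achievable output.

Allowing fractional choices, the relaxed optimum would be about 46.4, but machines are indivisible.
shear + saw + press + mill: floor space 4 + 3 + 13 + 2 = 22 ≤ 22, output 8 + 12 + 4 + 16 = 40.
shear + planer + saw + mill: floor space 4 + 9 + 3 + 2 = 18 ≤ 22, output 8 + 9 + 12 + 16 = 45.
Best is shear, planer, saw, and mill with total output 45.

45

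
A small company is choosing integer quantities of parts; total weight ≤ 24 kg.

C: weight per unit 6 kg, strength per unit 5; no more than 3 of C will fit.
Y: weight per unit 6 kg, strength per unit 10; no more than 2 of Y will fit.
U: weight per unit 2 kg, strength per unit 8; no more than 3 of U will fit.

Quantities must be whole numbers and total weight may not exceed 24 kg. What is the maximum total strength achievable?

49

Take 1×C, 2×Y, and 3×U: weight 24 ≤ 24, strength 1·5 + 2·10 + 3·8 = 49.
U has the best ratio (8/2) and is taken to its limit of 3; remaining capacity is filled optimally with the others.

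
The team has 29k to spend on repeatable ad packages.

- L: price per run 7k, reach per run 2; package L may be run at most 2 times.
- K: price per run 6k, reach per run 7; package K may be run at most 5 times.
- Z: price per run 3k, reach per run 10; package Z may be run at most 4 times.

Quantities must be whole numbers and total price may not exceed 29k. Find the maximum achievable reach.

This is a bounded integer knapsack.
Z has the best ratio (10/3); taking only Z gives at most 4×10 = 40 (stopped by the supply cap of 4).
Mixing does better — 2×K and 4×Z: price 24 ≤ 29, reach 2·7 + 4·10 = 54.

54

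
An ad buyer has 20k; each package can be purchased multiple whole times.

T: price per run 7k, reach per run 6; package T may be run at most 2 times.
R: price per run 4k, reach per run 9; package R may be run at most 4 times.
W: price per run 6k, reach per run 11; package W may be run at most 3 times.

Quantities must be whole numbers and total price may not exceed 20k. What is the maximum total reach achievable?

This is a bounded integer knapsack.
2×R and 2×W: price 20 ≤ 20, reach 2·9 + 2·11 = 40.
3×R and 1×W: price 18 ≤ 20, reach 3·9 + 1·11 = 38.
Best is 40.

40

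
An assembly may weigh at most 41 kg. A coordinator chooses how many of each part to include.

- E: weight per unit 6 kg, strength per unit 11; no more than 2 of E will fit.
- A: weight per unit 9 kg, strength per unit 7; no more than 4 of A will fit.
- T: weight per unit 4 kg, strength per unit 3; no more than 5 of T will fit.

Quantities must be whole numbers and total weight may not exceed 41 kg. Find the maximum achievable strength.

44

2×E and 3×A: weight 39 ≤ 41, strength 2·11 + 3·7 = 43.
2×E, 1×A, and 5×T: weight 41 ≤ 41, strength 2·11 + 1·7 + 5·3 = 44.
Best is 44.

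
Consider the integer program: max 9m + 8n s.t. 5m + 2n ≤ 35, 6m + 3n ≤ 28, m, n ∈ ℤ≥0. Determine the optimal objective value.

72

(m,n)=(0,9) is feasible, giving 72.
(m,n)=(0,8) is feasible, giving 64.
Maximum is 72 at (m,n)=(0,9).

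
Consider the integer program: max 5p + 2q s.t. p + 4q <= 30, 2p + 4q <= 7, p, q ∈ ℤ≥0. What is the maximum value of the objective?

(p,q)=(3,0) is feasible, giving 15.
(p,q)=(2,0) is feasible, giving 10.
Maximum is 15 at (p,q)=(3,0).

15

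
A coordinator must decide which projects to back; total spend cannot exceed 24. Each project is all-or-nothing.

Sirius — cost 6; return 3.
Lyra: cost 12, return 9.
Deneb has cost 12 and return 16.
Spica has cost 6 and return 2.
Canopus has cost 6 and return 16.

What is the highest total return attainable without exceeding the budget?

35

This is an integer program with binary decision variables.
Allowing fractional choices, the relaxed optimum would be about 36.5, but projects are indivisible.
Deneb + Canopus: cost 12 + 6 = 18 ≤ 24, return 16 + 16 = 32.
Sirius + Deneb + Canopus: cost 6 + 12 + 6 = 24 ≤ 24, return 3 + 16 + 16 = 35.
Deneb + Spica + Canopus: cost 12 + 6 + 6 = 24 ≤ 24, return 16 + 2 + 16 = 34.
Best is Sirius, Deneb, and Canopus with total return 35.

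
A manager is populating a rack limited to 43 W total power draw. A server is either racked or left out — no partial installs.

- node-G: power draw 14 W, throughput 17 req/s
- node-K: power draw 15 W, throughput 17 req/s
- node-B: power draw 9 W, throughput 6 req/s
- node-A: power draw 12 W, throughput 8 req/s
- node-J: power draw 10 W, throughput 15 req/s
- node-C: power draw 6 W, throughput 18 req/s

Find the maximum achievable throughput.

58

Treat it as a binary knapsack problem.
Allowing fractional choices, the relaxed optimum would be about 64.7, but servers are indivisible.
node-K + node-A + node-J + node-C: power draw 15 + 12 + 10 + 6 = 43 ≤ 43, throughput 17 + 8 + 15 + 18 = 58.
node-G + node-B + node-J + node-C: power draw 14 + 9 + 10 + 6 = 39 ≤ 43, throughput 17 + 6 + 15 + 18 = 56.
node-G + node-A + node-J + node-C: power draw 14 + 12 + 10 + 6 = 42 ≤ 43, throughput 17 + 8 + 15 + 18 = 58.
The maximum throughput is 58; one optimal choice is node-G, node-A, node-J, and node-C.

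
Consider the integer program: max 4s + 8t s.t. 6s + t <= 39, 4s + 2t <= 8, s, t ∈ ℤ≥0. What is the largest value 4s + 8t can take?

(s,t)=(0,4): 6·0+1·4=4≤39, 4·0+2·4=8≤8, objective 32.
(s,t)=(0,3): 6·0+1·3=3≤39, 4·0+2·3=6≤8, objective 24.
No feasible integer point exceeds 32.

32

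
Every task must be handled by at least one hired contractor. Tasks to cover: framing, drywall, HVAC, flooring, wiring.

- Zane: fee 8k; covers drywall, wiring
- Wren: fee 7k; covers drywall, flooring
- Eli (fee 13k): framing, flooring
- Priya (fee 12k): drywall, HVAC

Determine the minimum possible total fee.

The greedy cost-per-new-task heuristic would pick Wren, Zane, Priya, and Eli for 40, but a cheaper cover exists.
Choose Zane, Eli, and Priya: together they cover framing, drywall, HVAC, flooring, wiring — every task.
Total fee: 8 + 13 + 12 = 33.
No cover costs less than 33.

33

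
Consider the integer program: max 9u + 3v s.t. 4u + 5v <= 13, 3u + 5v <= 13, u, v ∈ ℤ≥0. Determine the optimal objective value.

27

Relaxing integrality, the LP optimum is 29.25 at (u,v) = (3.25, 0), which is not an integer point.
(u,v)=(3,0): 4·3+5·0=12≤13, 3·3+5·0=9≤13, objective 27.
(u,v)=(2,1): 4·2+5·1=13≤13, 3·2+5·1=11≤13, objective 21.
Maximum is 27 at (u,v)=(3,0).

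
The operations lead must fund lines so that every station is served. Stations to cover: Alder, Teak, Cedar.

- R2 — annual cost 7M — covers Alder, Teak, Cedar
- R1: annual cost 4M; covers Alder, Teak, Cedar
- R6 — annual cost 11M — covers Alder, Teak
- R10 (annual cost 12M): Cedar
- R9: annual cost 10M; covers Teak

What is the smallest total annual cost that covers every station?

4

R1 alone covers Alder, Teak, Cedar — every station.
Total annual cost: 4.
No cover costs less than 4.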